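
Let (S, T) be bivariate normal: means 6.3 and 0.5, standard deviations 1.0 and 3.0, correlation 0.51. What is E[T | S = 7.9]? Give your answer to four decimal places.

E[T | S=x] = μ_T + ρ(σ_T/σ_S)(x − μ_S) for jointly normal variables.
E[T | S=7.9] = 0.5 + (0.51)·(3.0/1.0)·(7.9 − (6.3)) = 0.5 + (1.53)·(1.6) = 2.9480.

2.9480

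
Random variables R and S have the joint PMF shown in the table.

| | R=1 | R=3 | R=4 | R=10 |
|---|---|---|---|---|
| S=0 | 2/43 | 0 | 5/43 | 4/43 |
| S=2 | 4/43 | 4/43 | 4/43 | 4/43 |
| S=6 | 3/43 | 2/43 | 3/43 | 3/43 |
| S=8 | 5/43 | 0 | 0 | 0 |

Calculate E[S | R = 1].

33/7

P(R = 1) = 14/43.
Σ S·P over the event = 0·(2/43) + 2·(4/43) + 6·(3/43) + 8·(5/43) = 66/43.
E[S | R = 1] = (66/43) / (14/43) = 33/7.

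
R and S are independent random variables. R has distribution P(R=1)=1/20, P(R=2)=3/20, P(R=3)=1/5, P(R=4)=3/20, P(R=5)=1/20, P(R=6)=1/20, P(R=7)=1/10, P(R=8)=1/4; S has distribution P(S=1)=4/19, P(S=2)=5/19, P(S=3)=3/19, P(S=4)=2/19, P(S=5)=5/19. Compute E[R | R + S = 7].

139/41

P(R + S = 7) = 41/380.
Summing R·P(x,y) over outcomes with R + S = 7 gives 139/380.
E[R | R + S = 7] = (139/380) / (41/380) = 139/41.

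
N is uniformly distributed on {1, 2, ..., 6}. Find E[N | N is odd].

3

Given N is odd, N is equally likely to be any of {1, 3, 5}.
E[N | N is odd] = (1 + 3 + 5) / 3 = 3.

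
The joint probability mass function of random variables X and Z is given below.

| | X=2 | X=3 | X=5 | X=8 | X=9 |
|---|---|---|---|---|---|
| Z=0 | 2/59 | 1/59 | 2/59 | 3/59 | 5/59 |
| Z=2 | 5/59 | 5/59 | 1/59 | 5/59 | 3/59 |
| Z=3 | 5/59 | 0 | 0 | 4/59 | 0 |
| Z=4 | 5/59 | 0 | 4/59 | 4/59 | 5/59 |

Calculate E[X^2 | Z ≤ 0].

P(Z ≤ 0) = 13/59.
Σ X^2·P over the event = 4·(2/59) + 9·(1/59) + 25·(2/59) + 64·(3/59) + 81·(5/59) = 664/59.
E[X^2 | Z ≤ 0] = (664/59) / (13/59) = 664/13.

664/13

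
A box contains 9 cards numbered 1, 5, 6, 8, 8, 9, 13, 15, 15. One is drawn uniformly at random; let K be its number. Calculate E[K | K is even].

22/3

P(K is even) = 1/3.
Σ over the event: 6·1/9 + 8·2/9 = 22/9.
E[K | K is even] = (22/9) / (1/3) = 22/3.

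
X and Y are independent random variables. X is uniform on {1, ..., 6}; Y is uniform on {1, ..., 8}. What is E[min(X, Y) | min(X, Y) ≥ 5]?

43/8

Outcomes with min(X, Y) ≥ 5: (5,5), (5,6), (5,7), (5,8), (6,5), (6,6), (6,7), (6,8), each with probability 1/48.
E[min(X, Y) | min(X, Y) ≥ 5] = (5 + 5 + 5 + 5 + 5 + 6 + 6 + 6) / 8 = 43/8.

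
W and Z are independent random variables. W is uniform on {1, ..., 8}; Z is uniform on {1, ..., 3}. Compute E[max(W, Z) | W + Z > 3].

P(W + Z > 3) = 7/8.
Summing max(W,Z)·P(x,y) over outcomes with W + Z > 3 gives 107/24.
E[max(W, Z) | W + Z > 3] = (107/24) / (7/8) = 107/21.

107/21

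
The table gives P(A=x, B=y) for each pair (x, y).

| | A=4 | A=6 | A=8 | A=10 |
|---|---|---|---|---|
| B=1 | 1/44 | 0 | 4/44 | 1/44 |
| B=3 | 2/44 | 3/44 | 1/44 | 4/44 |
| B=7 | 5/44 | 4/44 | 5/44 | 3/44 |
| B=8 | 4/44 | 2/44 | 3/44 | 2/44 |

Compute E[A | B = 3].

37/5

P(B = 3) = 5/22.
Σ A·P over the event = 4·(2/44) + 6·(3/44) + 8·(1/44) + 10·(4/44) = 37/22.
E[A | B = 3] = (37/22) / (5/22) = 37/5.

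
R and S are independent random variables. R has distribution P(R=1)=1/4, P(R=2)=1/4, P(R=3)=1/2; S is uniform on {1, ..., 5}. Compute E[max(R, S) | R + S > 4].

P(R + S > 4) = 13/20.
Summing max(R,S)·P(x,y) over outcomes with R + S > 4 gives 51/20.
E[max(R, S) | R + S > 4] = (51/20) / (13/20) = 51/13.

51/13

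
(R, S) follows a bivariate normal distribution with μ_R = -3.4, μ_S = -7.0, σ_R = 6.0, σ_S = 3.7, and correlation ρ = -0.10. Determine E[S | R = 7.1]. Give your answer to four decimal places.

-7.6475

The regression of S on R has slope ρ·σ_S/σ_R and passes through (μ_R, μ_S).
E[S | R=7.1] = -7.0 + (-0.10)·(3.7/6.0)·(7.1 − (-3.4)) = -7.0 + (-0.061667)·(10.5) = -7.6475.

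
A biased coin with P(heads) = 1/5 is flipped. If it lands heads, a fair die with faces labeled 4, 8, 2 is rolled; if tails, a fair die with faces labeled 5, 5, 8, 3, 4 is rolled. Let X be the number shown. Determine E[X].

E[X | heads] = (4+8+2)/3 = 14/3.
E[X | tails] = (5+5+8+3+4)/5 = 5.
E[X] = (1/5)·(14/3) + (4/5)·(5) = 74/15.

74/15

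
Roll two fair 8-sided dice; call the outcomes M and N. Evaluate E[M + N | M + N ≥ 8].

464/43

P(M + N ≥ 8) = 43/64.
Summing (M+N)·P(x,y) over outcomes with M + N ≥ 8 gives 29/4.
E[M + N | M + N ≥ 8] = (29/4) / (43/64) = 464/43.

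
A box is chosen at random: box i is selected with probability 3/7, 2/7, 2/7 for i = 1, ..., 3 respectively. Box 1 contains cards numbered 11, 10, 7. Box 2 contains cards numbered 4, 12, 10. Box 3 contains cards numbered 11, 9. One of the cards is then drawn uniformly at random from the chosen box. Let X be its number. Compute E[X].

28/3

E[X | box 1] = (11+10+7)/3 = 28/3.
E[X | box 2] = (4+12+10)/3 = 26/3.
E[X | box 3] = (11+9)/2 = 10.
By the law of total expectation,
E[X] = (3/7)·(28/3) + (2/7)·(26/3) + (2/7)·(10) = 28/3.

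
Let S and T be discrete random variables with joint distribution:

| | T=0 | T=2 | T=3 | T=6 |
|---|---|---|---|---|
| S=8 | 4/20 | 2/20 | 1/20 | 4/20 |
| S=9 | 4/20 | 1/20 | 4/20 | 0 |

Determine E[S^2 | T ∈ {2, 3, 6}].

P(T ∈ {2, 3, 6}) = 3/5.
Σ S^2·P over the event = 64·(2/20) + 64·(1/20) + 64·(4/20) + 81·(1/20) + 81·(4/20) = 853/20.
E[S^2 | T ∈ {2, 3, 6}] = (853/20) / (3/5) = 853/12.

853/12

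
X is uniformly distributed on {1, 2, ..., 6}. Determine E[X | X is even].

4

Given X is even, X is equally likely to be any of {2, 4, 6}.
E[X | X is even] = (2 + 4 + 6) / 3 = 4.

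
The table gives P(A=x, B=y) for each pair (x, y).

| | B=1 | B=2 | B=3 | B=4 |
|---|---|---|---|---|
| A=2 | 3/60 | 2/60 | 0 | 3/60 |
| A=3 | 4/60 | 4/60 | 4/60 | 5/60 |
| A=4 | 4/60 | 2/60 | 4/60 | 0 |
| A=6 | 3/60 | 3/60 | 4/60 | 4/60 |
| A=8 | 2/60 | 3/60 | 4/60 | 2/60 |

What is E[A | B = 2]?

33/7

P(B = 2) = 7/30.
Σ A·P over the event = 2·(2/60) + 3·(4/60) + 4·(2/60) + 6·(3/60) + 8·(3/60) = 11/10.
E[A | B = 2] = (11/10) / (7/30) = 33/7.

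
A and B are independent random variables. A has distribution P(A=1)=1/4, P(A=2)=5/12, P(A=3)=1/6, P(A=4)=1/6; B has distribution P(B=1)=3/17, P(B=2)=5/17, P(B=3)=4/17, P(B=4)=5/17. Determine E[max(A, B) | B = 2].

5/2

P(B = 2) = 5/17.
Summing max(A,B)·P(x,y) over outcomes with B = 2 gives 25/34.
E[max(A, B) | B = 2] = (25/34) / (5/17) = 5/2.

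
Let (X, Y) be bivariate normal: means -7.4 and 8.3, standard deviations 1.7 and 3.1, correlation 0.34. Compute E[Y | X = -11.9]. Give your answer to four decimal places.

5.5100

For a bivariate normal, E[Y | X=x] = μ_Y + ρ·(σ_Y/σ_X)·(x − μ_X).
E[Y | X=-11.9] = 8.3 + (0.34)·(3.1/1.7)·(-11.9 − (-7.4)) = 8.3 + (0.62)·(-4.5) = 5.5100.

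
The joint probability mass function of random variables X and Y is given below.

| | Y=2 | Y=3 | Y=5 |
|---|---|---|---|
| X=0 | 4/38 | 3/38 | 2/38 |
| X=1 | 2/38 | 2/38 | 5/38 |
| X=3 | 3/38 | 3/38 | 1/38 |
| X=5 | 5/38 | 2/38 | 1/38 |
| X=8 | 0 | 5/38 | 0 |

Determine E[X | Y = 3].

61/15

P(Y = 3) = 15/38.
Σ X·P over the event = 0·(3/38) + 1·(2/38) + 3·(3/38) + 5·(2/38) + 8·(5/38) = 61/38.
E[X | Y = 3] = (61/38) / (15/38) = 61/15.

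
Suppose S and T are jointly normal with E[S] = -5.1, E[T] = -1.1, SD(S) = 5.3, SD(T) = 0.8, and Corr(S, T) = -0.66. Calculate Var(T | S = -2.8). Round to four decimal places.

Var(T | S=x) = (1 − ρ²)·σ_T².
Var(T | S=-2.8) = (0.8)²·(1 − (-0.66)²) = 0.64·0.5644 = 0.3612.

0.3612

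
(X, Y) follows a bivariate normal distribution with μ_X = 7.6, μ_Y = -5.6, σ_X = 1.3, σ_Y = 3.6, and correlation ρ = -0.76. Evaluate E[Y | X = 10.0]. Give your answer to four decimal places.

The regression of Y on X has slope ρ·σ_Y/σ_X and passes through (μ_X, μ_Y).
E[Y | X=10.0] = -5.6 + (-0.76)·(3.6/1.3)·(10.0 − (7.6)) = -5.6 + (-2.10462)·(2.4) = -10.6511.

-10.6511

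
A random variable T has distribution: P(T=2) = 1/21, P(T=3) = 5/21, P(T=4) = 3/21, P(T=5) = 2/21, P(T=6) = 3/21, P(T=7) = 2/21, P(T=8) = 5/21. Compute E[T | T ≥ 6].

36/5

P(T ≥ 6) = 10/21.
Σ over the event: 6·1/7 + 7·2/21 + 8·5/21 = 24/7.
E[T | T ≥ 6] = (24/7) / (10/21) = 36/5.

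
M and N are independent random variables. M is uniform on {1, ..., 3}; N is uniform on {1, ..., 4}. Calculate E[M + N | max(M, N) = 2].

10/3

Outcomes with max(M, N) = 2: (1,2), (2,1), (2,2), each with probability 1/12.
E[M + N | max(M, N) = 2] = (3 + 3 + 4) / 3 = 10/3.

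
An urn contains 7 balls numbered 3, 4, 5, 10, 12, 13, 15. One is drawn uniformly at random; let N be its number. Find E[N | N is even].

26/3

P(N is even) = 3/7.
Σ over the event: 4·1/7 + 10·1/7 + 12·1/7 = 26/7.
E[N | N is even] = (26/7) / (3/7) = 26/3.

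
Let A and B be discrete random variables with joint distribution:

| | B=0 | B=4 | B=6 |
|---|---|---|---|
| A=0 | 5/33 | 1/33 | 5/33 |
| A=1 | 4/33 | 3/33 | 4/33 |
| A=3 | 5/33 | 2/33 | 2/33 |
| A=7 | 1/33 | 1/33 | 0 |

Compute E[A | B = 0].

26/15

P(B = 0) = 5/11.
Σ A·P over the event = 0·(5/33) + 1·(4/33) + 3·(5/33) + 7·(1/33) = 26/33.
E[A | B = 0] = (26/33) / (5/11) = 26/15.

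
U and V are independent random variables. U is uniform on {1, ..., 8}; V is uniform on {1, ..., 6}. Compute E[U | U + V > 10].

Outcomes with U + V > 10: (5,6), (6,5), (6,6), (7,4), (7,5), (7,6), (8,3), (8,4), (8,5), (8,6), each with probability 1/48.
E[U | U + V > 10] = (5 + 6 + 6 + 7 + 7 + 7 + 8 + 8 + 8 + 8) / 10 = 7.

7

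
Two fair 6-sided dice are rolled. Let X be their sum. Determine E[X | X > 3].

P(X > 3) = 11/12.
E[X | X > 3] = (61/9) / (11/12) = 244/33.

244/33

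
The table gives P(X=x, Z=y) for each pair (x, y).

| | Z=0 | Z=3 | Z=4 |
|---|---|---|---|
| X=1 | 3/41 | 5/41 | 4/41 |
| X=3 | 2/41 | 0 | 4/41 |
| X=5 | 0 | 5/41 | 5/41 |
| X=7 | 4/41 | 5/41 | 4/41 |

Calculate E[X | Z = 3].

13/3

P(Z = 3) = 15/41.
Σ X·P over the event = 1·(5/41) + 5·(5/41) + 7·(5/41) = 65/41.
E[X | Z = 3] = (65/41) / (15/41) = 13/3.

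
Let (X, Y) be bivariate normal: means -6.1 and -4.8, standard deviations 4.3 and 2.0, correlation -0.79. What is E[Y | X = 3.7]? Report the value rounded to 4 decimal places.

For a bivariate normal, E[Y | X=x] = μ_Y + ρ·(σ_Y/σ_X)·(x − μ_X).
E[Y | X=3.7] = -4.8 + (-0.79)·(2.0/4.3)·(3.7 − (-6.1)) = -4.8 + (-0.36744)·(9.8) = -8.4009.

-8.4009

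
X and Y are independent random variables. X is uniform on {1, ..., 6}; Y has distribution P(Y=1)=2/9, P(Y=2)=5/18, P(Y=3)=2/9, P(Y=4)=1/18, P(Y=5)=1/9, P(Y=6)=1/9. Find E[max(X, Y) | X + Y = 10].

28/5

P(X + Y = 10) = 5/108.
Summing max(X,Y)·P(x,y) over outcomes with X + Y = 10 gives 7/27.
E[max(X, Y) | X + Y = 10] = (7/27) / (5/108) = 28/5.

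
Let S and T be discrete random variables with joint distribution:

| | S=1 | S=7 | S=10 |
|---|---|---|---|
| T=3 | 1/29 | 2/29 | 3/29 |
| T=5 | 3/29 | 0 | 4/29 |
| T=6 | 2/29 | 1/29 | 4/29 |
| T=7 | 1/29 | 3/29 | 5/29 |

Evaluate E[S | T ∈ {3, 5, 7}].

80/11

P(T ∈ {3, 5, 7}) = 22/29.
Σ S·P over the event = 1·(1/29) + 1·(3/29) + 1·(1/29) + 7·(2/29) + 7·(3/29) + 10·(3/29) + 10·(4/29) + 10·(5/29) = 160/29.
E[S | T ∈ {3, 5, 7}] = (160/29) / (22/29) = 80/11.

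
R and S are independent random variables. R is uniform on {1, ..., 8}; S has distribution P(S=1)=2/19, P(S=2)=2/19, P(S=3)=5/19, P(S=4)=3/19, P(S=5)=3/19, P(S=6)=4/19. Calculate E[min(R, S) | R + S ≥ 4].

445/146

P(R + S ≥ 4) = 73/76.
Summing min(R,S)·P(x,y) over outcomes with R + S ≥ 4 gives 445/152.
E[min(R, S) | R + S ≥ 4] = (445/152) / (73/76) = 445/146.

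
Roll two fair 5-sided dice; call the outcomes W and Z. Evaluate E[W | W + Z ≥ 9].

14/3

Outcomes with W + Z ≥ 9: (4,5), (5,4), (5,5), each with probability 1/25.
E[W | W + Z ≥ 9] = (4 + 5 + 5) / 3 = 14/3.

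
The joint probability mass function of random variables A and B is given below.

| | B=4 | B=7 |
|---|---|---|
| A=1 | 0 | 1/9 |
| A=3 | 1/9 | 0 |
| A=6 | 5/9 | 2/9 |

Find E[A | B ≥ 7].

P(B ≥ 7) = 1/3.
Summing A·P(A=x,B=y) over the conditioning event gives 13/9.
E[A | B ≥ 7] = (13/9) / (1/3) = 13/3.

13/3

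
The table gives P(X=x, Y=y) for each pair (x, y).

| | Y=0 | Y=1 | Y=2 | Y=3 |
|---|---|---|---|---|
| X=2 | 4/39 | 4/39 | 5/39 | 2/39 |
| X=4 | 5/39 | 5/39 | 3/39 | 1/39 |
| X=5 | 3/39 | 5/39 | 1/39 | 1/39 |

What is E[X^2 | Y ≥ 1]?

P(Y ≥ 1) = 9/13.
Summing X^2·P(X=x,Y=y) over the conditioning event gives 121/13.
E[X^2 | Y ≥ 1] = (121/13) / (9/13) = 121/9.

121/9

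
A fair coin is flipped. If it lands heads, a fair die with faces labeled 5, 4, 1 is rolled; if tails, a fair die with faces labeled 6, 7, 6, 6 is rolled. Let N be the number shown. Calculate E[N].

E[N | heads] = (5+4+1)/3 = 10/3.
E[N | tails] = (6+7+6+6)/4 = 25/4.
E[N] = (1/2)·(10/3) + (1/2)·(25/4) = 115/24.

115/24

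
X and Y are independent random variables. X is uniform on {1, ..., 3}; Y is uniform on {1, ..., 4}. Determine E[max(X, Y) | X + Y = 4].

Outcomes with X + Y = 4: (1,3), (2,2), (3,1), each with probability 1/12.
E[max(X, Y) | X + Y = 4] = (3 + 2 + 3) / 3 = 8/3.

8/3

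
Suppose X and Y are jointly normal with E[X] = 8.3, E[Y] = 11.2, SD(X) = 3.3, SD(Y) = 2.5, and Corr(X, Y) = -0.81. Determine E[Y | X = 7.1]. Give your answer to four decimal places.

11.9364

The regression of Y on X has slope ρ·σ_Y/σ_X and passes through (μ_X, μ_Y).
E[Y | X=7.1] = 11.2 + (-0.81)·(2.5/3.3)·(7.1 − (8.3)) = 11.2 + (-0.61364)·(-1.2) = 11.9364.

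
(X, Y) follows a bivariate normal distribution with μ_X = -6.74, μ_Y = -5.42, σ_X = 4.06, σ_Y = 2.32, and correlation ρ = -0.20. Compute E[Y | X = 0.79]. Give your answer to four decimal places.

E[Y | X=x] = μ_Y + ρ(σ_Y/σ_X)(x − μ_X) for jointly normal variables.
E[Y | X=0.79] = -5.42 + (-0.20)·(2.32/4.06)·(0.79 − (-6.74)) = -5.42 + (-0.11429)·(7.53) = -6.2806.

-6.2806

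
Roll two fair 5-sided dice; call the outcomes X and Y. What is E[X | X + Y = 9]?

9/2

Outcomes with X + Y = 9: (4,5), (5,4), each with probability 1/25.
E[X | X + Y = 9] = (4 + 5) / 2 = 9/2.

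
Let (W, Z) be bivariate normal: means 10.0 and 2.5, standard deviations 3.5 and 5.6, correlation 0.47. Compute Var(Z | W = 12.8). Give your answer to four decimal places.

For a bivariate normal, Var(Z | W=x) = σ_Z²(1 − ρ²).
Var(Z | W=12.8) = (5.6)²·(1 − (0.47)²) = 31.36·0.7791 = 24.4326.

24.4326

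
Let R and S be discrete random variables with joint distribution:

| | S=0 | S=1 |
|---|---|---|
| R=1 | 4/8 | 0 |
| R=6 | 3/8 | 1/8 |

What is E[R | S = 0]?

22/7

P(S = 0) = 7/8.
Σ R·P over the event = 1·(4/8) + 6·(3/8) = 11/4.
E[R | S = 0] = (11/4) / (7/8) = 22/7.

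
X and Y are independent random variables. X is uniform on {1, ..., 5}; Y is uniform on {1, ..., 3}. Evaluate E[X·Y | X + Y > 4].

25/3

Outcomes with X + Y > 4: (2,3), (3,2), (3,3), (4,1), (4,2), (4,3), (5,1), (5,2), (5,3), each with probability 1/15.
E[X·Y | X + Y > 4] = (6 + 6 + 9 + 4 + 8 + 12 + 5 + 10 + 15) / 9 = 25/3.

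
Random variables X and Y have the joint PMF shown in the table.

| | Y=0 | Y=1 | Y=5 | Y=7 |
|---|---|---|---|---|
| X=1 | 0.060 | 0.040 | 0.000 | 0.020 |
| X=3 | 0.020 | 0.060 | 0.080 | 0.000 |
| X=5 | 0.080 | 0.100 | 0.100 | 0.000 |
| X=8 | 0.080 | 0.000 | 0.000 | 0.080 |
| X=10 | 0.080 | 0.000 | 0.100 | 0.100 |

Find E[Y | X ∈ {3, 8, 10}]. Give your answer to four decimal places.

P(X ∈ {3, 8, 10}) = 0.600.
Σ Y·P over the event = 0·(0.020) + 1·(0.060) + 5·(0.080) + 0·(0.080) + 7·(0.080) + 0·(0.080) + 5·(0.100) + 7·(0.100) = 2.220.
E[Y | X ∈ {3, 8, 10}] = (2.220) / (0.600) = 3.7000.

3.7000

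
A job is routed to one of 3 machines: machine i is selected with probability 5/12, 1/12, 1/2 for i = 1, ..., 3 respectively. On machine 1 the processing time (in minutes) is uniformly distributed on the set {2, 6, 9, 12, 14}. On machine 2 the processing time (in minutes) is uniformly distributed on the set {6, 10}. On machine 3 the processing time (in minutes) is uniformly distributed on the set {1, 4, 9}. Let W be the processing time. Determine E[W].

E[W | machine 1] = (2+6+9+12+14)/5 = 43/5.
E[W | machine 2] = (6+10)/2 = 8.
E[W | machine 3] = (1+4+9)/3 = 14/3.
By the law of total expectation,
E[W] = (5/12)·(43/5) + (1/12)·(8) + (1/2)·(14/3) = 79/12.

79/12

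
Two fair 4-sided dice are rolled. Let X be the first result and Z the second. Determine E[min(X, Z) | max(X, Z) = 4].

Outcomes with max(X, Z) = 4: (1,4), (2,4), (3,4), (4,1), (4,2), (4,3), (4,4), each with probability 1/16.
E[min(X, Z) | max(X, Z) = 4] = (1 + 2 + 3 + 1 + 2 + 3 + 4) / 7 = 16/7.

16/7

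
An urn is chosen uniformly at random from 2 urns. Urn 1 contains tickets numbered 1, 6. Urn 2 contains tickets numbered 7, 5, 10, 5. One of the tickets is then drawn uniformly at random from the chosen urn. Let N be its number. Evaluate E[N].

41/8

E[N | urn 1] = (1+6)/2 = 7/2.
E[N | urn 2] = (7+5+10+5)/4 = 27/4.
By the law of total expectation,
E[N] = (1/2)·(7/2) + (1/2)·(27/4) = 41/8.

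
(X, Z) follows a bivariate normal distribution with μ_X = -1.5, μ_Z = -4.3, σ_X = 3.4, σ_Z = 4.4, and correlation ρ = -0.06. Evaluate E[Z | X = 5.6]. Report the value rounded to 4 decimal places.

For a bivariate normal, E[Z | X=x] = μ_Z + ρ·(σ_Z/σ_X)·(x − μ_X).
E[Z | X=5.6] = -4.3 + (-0.06)·(4.4/3.4)·(5.6 − (-1.5)) = -4.3 + (-0.077647)·(7.1) = -4.8513.

-4.8513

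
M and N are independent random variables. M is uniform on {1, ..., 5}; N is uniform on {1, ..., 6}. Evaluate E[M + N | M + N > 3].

187/27

P(M + N > 3) = 9/10.
Summing (M+N)·P(x,y) over outcomes with M + N > 3 gives 187/30.
E[M + N | M + N > 3] = (187/30) / (9/10) = 187/27.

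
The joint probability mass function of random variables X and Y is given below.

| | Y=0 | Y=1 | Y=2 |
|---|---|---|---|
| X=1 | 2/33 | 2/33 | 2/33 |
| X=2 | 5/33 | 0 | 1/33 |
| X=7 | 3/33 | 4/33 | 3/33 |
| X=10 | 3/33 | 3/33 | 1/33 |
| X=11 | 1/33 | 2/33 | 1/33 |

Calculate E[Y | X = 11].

P(X = 11) = 4/33.
Σ Y·P over the event = 0·(1/33) + 1·(2/33) + 2·(1/33) = 4/33.
E[Y | X = 11] = (4/33) / (4/33) = 1.

1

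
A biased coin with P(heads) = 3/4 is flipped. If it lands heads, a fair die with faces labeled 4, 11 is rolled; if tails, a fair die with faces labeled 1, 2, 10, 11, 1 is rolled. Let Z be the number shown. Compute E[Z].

E[Z | heads] = (4+11)/2 = 15/2.
E[Z | tails] = (1+2+10+11+1)/5 = 5.
By the law of total expectation,
E[Z] = (3/4)·(15/2) + (1/4)·(5) = 55/8.

55/8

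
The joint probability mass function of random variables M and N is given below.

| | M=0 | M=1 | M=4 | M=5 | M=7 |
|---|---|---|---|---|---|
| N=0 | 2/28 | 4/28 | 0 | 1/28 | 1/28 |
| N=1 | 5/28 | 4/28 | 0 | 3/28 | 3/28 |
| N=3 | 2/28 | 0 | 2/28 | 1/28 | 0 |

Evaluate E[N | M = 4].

P(M = 4) = 1/14.
Summing N·P(M=x,N=y) over the conditioning event gives 3/14.
E[N | M = 4] = (3/14) / (1/14) = 3.

3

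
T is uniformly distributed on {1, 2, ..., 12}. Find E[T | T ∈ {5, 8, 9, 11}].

P(T ∈ {5, 8, 9, 11}) = 1/3.
Σ over the event: 5·1/12 + 8·1/12 + 9·1/12 + 11·1/12 = 11/4.
E[T | T ∈ {5, 8, 9, 11}] = (11/4) / (1/3) = 33/4.

33/4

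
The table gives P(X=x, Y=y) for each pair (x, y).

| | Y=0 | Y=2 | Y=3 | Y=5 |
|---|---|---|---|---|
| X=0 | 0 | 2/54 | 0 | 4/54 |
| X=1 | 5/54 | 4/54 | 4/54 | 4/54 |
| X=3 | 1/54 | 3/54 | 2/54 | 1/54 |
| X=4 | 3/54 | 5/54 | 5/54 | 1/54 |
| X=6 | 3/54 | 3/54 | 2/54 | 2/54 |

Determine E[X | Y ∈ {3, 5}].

13/5

P(Y ∈ {3, 5}) = 25/54.
Summing X·P(X=x,Y=y) over the conditioning event gives 65/54.
E[X | Y ∈ {3, 5}] = (65/54) / (25/54) = 13/5.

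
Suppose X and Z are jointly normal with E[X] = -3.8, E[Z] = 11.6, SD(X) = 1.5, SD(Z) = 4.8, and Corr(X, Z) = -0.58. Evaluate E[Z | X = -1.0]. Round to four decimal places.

E[Z | X=x] = μ_Z + ρ(σ_Z/σ_X)(x − μ_X) for jointly normal variables.
E[Z | X=-1.0] = 11.6 + (-0.58)·(4.8/1.5)·(-1.0 − (-3.8)) = 11.6 + (-1.856)·(2.8) = 6.4032.

6.4032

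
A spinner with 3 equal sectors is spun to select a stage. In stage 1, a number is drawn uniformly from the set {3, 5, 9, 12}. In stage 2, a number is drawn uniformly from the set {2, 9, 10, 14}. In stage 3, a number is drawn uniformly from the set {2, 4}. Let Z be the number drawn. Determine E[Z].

19/3

E[Z | stage 1] = (3+5+9+12)/4 = 29/4.
E[Z | stage 2] = (2+9+10+14)/4 = 35/4.
E[Z | stage 3] = (2+4)/2 = 3.
E[Z] = (1/3)·(29/4) + (1/3)·(35/4) + (1/3)·(3) = 19/3.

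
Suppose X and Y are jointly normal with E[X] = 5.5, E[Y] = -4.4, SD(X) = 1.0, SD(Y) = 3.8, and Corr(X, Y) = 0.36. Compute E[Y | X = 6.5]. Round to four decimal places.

-3.0320

E[Y | X=x] = μ_Y + ρ(σ_Y/σ_X)(x − μ_X) for jointly normal variables.
E[Y | X=6.5] = -4.4 + (0.36)·(3.8/1.0)·(6.5 − (5.5)) = -4.4 + (1.368)·(1) = -3.0320.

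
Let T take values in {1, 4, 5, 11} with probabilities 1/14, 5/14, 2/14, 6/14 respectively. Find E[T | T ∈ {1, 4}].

7/2

P(T ∈ {1, 4}) = 3/7.
Σ over the event: 1·1/14 + 4·5/14 = 3/2.
E[T | T ∈ {1, 4}] = (3/2) / (3/7) = 7/2.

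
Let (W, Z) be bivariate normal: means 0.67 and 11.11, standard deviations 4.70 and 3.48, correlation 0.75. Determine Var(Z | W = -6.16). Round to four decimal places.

5.2983

The conditional variance in a bivariate normal is σ_Z²(1 − ρ²), independent of x.
Var(Z | W=-6.16) = (3.48)²·(1 − (0.75)²) = 12.1104·0.4375 = 5.2983.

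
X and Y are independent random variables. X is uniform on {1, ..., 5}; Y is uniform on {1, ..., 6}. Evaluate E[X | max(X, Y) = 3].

Outcomes with max(X, Y) = 3: (1,3), (2,3), (3,1), (3,2), (3,3), each with probability 1/30.
E[X | max(X, Y) = 3] = (1 + 2 + 3 + 3 + 3) / 5 = 12/5.

12/5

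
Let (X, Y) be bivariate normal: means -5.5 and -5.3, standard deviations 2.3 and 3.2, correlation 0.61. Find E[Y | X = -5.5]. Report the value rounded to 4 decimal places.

-5.3000

The regression of Y on X has slope ρ·σ_Y/σ_X and passes through (μ_X, μ_Y).
E[Y | X=-5.5] = -5.3 + (0.61)·(3.2/2.3)·(-5.5 − (-5.5)) = -5.3 + (0.8487)·(0) = -5.3000.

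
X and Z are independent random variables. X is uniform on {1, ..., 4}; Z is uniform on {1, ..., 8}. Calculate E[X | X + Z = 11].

7/2

Outcomes with X + Z = 11: (3,8), (4,7), each with probability 1/32.
E[X | X + Z = 11] = (3 + 4) / 2 = 7/2.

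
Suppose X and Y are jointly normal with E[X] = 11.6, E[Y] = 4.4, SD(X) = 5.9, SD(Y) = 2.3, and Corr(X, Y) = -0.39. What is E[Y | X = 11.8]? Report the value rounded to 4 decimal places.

For a bivariate normal, E[Y | X=x] = μ_Y + ρ·(σ_Y/σ_X)·(x − μ_X).
E[Y | X=11.8] = 4.4 + (-0.39)·(2.3/5.9)·(11.8 − (11.6)) = 4.4 + (-0.15203)·(0.2) = 4.3696.

4.3696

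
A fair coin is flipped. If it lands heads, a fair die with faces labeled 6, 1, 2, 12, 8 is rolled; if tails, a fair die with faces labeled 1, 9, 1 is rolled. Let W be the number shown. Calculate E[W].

71/15

E[W | heads] = (6+1+2+12+8)/5 = 29/5.
E[W | tails] = (1+9+1)/3 = 11/3.
By the law of total expectation,
E[W] = (1/2)·(29/5) + (1/2)·(11/3) = 71/15.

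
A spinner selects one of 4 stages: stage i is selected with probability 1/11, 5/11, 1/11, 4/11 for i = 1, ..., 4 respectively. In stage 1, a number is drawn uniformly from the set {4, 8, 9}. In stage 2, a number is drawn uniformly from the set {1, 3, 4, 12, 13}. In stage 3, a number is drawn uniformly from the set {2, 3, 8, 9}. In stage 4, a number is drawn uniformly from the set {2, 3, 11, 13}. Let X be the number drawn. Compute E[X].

149/22

E[X | stage 1] = (4+8+9)/3 = 7.
E[X | stage 2] = (1+3+4+12+13)/5 = 33/5.
E[X | stage 3] = (2+3+8+9)/4 = 11/2.
E[X | stage 4] = (2+3+11+13)/4 = 29/4.
E[X] = (1/11)·(7) + (5/11)·(33/5) + (1/11)·(11/2) + (4/11)·(29/4) = 149/22.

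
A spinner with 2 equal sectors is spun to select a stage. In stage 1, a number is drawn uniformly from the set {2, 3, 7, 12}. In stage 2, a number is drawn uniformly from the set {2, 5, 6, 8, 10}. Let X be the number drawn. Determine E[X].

E[X | stage 1] = (2+3+7+12)/4 = 6.
E[X | stage 2] = (2+5+6+8+10)/5 = 31/5.
By the law of total expectation,
E[X] = (1/2)·(6) + (1/2)·(31/5) = 61/10.

61/10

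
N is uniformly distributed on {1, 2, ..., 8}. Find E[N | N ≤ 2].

3/2

Given N ≤ 2, N is equally likely to be any of {1, 2}.
E[N | N ≤ 2] = (1 + 2) / 2 = 3/2.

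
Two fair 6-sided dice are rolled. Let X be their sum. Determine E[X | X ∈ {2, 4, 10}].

P(X ∈ {2, 4, 10}) = 7/36.
Σ over the event: 2·1/36 + 4·1/12 + 10·1/12 = 11/9.
E[X | X ∈ {2, 4, 10}] = (11/9) / (7/36) = 44/7.

44/7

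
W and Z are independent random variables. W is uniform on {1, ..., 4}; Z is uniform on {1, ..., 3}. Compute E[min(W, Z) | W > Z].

Outcomes with W > Z: (2,1), (3,1), (3,2), (4,1), (4,2), (4,3), each with probability 1/12.
E[min(W, Z) | W > Z] = (1 + 1 + 2 + 1 + 2 + 3) / 6 = 5/3.

5/3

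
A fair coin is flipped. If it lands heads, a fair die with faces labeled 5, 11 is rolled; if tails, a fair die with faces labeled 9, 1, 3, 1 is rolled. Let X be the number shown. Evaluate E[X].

E[X | heads] = (5+11)/2 = 8.
E[X | tails] = (9+1+3+1)/4 = 7/2.
By the law of total expectation,
E[X] = (1/2)·(8) + (1/2)·(7/2) = 23/4.

23/4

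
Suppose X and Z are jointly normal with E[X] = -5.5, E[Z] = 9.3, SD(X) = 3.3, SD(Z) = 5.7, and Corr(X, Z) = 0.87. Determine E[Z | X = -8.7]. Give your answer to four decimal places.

E[Z | X=x] = μ_Z + ρ(σ_Z/σ_X)(x − μ_X) for jointly normal variables.
E[Z | X=-8.7] = 9.3 + (0.87)·(5.7/3.3)·(-8.7 − (-5.5)) = 9.3 + (1.50273)·(-3.2) = 4.4913.

4.4913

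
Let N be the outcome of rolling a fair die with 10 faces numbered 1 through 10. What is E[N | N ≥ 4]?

7

Given N ≥ 4, N is equally likely to be any of {4, 5, 6, 7, 8, 9, 10}.
E[N | N ≥ 4] = (4 + 5 + 6 + 7 + 8 + 9 + 10) / 7 = 7.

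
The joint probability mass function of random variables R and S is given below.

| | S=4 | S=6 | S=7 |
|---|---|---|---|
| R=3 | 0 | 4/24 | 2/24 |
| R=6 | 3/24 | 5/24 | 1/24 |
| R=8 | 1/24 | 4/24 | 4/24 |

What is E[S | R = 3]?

19/3

P(R = 3) = 1/4.
Σ S·P over the event = 6·(4/24) + 7·(2/24) = 19/12.
E[S | R = 3] = (19/12) / (1/4) = 19/3.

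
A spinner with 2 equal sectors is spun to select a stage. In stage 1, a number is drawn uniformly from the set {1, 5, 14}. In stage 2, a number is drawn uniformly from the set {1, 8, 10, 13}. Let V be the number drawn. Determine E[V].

22/3

E[V | stage 1] = (1+5+14)/3 = 20/3.
E[V | stage 2] = (1+8+10+13)/4 = 8.
By the law of total expectation,
E[V] = (1/2)·(20/3) + (1/2)·(8) = 22/3.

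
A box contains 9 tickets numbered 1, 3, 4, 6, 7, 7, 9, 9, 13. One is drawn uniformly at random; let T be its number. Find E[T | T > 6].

P(T > 6) = 5/9.
Σ over the event: 7·2/9 + 9·2/9 + 13·1/9 = 5.
E[T | T > 6] = (5) / (5/9) = 9.

9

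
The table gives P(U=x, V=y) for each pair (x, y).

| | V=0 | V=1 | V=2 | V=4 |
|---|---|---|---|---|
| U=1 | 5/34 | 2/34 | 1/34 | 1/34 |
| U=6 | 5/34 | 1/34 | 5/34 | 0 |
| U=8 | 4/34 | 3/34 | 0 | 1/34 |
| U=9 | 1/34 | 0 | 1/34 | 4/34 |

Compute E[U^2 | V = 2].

262/7

P(V = 2) = 7/34.
Σ U^2·P over the event = 1·(1/34) + 36·(5/34) + 81·(1/34) = 131/17.
E[U^2 | V = 2] = (131/17) / (7/34) = 262/7.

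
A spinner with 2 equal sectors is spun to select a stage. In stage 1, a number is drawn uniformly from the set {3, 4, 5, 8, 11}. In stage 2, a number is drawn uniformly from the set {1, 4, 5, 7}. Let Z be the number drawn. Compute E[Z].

E[Z | stage 1] = (3+4+5+8+11)/5 = 31/5.
E[Z | stage 2] = (1+4+5+7)/4 = 17/4.
By the law of total expectation,
E[Z] = (1/2)·(31/5) + (1/2)·(17/4) = 209/40.

209/40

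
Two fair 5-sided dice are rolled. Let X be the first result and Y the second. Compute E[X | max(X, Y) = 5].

P(max(X, Y) = 5) = 9/25.
Summing X·P(x,y) over outcomes with max(X, Y) = 5 gives 7/5.
E[X | max(X, Y) = 5] = (7/5) / (9/25) = 35/9.

35/9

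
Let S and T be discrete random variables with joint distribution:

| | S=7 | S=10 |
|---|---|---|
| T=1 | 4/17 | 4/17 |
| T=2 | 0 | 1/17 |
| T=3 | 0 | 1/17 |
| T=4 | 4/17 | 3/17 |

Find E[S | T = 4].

58/7

P(T = 4) = 7/17.
Summing S·P(S=x,T=y) over the conditioning event gives 58/17.
E[S | T = 4] = (58/17) / (7/17) = 58/7.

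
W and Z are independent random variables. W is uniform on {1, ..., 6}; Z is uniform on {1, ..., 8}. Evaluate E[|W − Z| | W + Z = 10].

Outcomes with W + Z = 10: (2,8), (3,7), (4,6), (5,5), (6,4), each with probability 1/48.
E[|W − Z| | W + Z = 10] = (6 + 4 + 2 + 0 + 2) / 5 = 14/5.

14/5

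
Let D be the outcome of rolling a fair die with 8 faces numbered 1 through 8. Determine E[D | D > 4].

13/2

Given D > 4, D is equally likely to be any of {5, 6, 7, 8}.
E[D | D > 4] = (5 + 6 + 7 + 8) / 4 = 13/2.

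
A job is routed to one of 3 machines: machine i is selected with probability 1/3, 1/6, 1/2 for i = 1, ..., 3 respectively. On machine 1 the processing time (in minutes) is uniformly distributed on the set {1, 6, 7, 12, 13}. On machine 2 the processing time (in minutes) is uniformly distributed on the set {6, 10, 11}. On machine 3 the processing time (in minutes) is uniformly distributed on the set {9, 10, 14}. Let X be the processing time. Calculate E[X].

E[X | machine 1] = (1+6+7+12+13)/5 = 39/5.
E[X | machine 2] = (6+10+11)/3 = 9.
E[X | machine 3] = (9+10+14)/3 = 11.
E[X] = (1/3)·(39/5) + (1/6)·(9) + (1/2)·(11) = 48/5.

48/5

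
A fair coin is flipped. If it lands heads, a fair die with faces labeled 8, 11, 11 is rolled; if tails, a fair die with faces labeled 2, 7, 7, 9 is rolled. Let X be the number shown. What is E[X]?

E[X | heads] = (8+11+11)/3 = 10.
E[X | tails] = (2+7+7+9)/4 = 25/4.
E[X] = (1/2)·(10) + (1/2)·(25/4) = 65/8.

65/8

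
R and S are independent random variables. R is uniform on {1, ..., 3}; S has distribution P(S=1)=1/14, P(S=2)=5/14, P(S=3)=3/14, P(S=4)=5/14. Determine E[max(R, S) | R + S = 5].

P(R + S = 5) = 13/42.
Summing max(R,S)·P(x,y) over outcomes with R + S = 5 gives 22/21.
E[max(R, S) | R + S = 5] = (22/21) / (13/42) = 44/13.

44/13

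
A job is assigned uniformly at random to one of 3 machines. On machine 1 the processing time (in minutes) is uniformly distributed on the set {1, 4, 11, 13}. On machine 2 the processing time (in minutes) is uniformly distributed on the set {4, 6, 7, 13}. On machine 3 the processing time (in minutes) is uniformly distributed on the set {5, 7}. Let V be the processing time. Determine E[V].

E[V | machine 1] = (1+4+11+13)/4 = 29/4.
E[V | machine 2] = (4+6+7+13)/4 = 15/2.
E[V | machine 3] = (5+7)/2 = 6.
E[V] = (1/3)·(29/4) + (1/3)·(15/2) + (1/3)·(6) = 83/12.

83/12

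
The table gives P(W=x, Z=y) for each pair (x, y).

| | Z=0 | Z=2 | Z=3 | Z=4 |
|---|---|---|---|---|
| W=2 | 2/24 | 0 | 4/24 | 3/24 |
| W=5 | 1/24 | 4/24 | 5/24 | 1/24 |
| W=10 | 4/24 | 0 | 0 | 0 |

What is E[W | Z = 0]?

P(Z = 0) = 7/24.
Σ W·P over the event = 2·(2/24) + 5·(1/24) + 10·(4/24) = 49/24.
E[W | Z = 0] = (49/24) / (7/24) = 7.

7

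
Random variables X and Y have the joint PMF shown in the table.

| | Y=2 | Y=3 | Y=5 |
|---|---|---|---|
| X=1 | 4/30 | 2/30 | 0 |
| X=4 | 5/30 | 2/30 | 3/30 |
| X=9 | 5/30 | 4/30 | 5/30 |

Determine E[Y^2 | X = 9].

P(X = 9) = 7/15.
Σ Y^2·P over the event = 4·(5/30) + 9·(4/30) + 25·(5/30) = 181/30.
E[Y^2 | X = 9] = (181/30) / (7/15) = 181/14.

181/14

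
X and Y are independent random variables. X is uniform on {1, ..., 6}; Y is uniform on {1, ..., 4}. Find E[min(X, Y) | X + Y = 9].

Outcomes with X + Y = 9: (5,4), (6,3), each with probability 1/24.
E[min(X, Y) | X + Y = 9] = (4 + 3) / 2 = 7/2.

7/2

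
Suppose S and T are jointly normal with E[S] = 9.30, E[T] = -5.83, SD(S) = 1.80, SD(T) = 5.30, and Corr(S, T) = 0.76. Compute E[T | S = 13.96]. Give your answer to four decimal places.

4.5980

For a bivariate normal, E[T | S=x] = μ_T + ρ·(σ_T/σ_S)·(x − μ_S).
E[T | S=13.96] = -5.83 + (0.76)·(5.30/1.80)·(13.96 − (9.30)) = -5.83 + (2.237778)·(4.66) = 4.5980.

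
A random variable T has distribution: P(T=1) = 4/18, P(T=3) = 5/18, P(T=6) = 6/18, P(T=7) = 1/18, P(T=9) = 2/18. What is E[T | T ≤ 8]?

31/8

P(T ≤ 8) = 8/9.
Σ over the event: 1·2/9 + 3·5/18 + 6·1/3 + 7·1/18 = 31/9.
E[T | T ≤ 8] = (31/9) / (8/9) = 31/8.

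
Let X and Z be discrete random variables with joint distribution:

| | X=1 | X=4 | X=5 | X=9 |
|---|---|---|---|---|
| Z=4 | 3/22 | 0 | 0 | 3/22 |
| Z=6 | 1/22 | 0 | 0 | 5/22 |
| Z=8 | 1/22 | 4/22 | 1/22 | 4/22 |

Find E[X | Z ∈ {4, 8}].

P(Z ∈ {4, 8}) = 8/11.
Σ X·P over the event = 1·(3/22) + 1·(1/22) + 4·(4/22) + 5·(1/22) + 9·(3/22) + 9·(4/22) = 4.
E[X | Z ∈ {4, 8}] = (4) / (8/11) = 11/2.

11/2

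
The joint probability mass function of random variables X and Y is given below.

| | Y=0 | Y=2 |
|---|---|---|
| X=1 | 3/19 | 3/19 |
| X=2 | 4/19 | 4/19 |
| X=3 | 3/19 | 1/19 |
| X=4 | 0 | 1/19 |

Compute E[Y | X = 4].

2

P(X = 4) = 1/19.
Σ Y·P over the event = 2·(1/19) = 2/19.
E[Y | X = 4] = (2/19) / (1/19) = 2.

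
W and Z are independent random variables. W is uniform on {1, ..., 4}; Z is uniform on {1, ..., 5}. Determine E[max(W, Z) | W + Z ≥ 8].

P(W + Z ≥ 8) = 3/20.
Summing max(W,Z)·P(x,y) over outcomes with W + Z ≥ 8 gives 7/10.
E[max(W, Z) | W + Z ≥ 8] = (7/10) / (3/20) = 14/3.

14/3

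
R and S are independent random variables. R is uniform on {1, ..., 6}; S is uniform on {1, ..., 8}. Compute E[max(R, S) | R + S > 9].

103/15

P(R + S > 9) = 5/16.
Summing max(R,S)·P(x,y) over outcomes with R + S > 9 gives 103/48.
E[max(R, S) | R + S > 9] = (103/48) / (5/16) = 103/15.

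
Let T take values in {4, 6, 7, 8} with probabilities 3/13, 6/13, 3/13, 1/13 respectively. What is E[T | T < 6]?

4

P(T < 6) = 3/13.
Σ over the event: 4·3/13 = 12/13.
E[T | T < 6] = (12/13) / (3/13) = 4.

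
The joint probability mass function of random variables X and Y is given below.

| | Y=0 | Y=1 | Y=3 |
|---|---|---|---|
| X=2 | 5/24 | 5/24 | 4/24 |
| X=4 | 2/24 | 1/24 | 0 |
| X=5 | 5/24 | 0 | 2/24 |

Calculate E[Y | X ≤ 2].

17/14

P(X ≤ 2) = 7/12.
Σ Y·P over the event = 0·(5/24) + 1·(5/24) + 3·(4/24) = 17/24.
E[Y | X ≤ 2] = (17/24) / (7/12) = 17/14.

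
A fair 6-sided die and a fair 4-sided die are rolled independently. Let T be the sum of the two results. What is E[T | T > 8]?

P(T > 8) = 1/8.
Σ over the event: 9·1/12 + 10·1/24 = 7/6.
E[T | T > 8] = (7/6) / (1/8) = 28/3.

28/3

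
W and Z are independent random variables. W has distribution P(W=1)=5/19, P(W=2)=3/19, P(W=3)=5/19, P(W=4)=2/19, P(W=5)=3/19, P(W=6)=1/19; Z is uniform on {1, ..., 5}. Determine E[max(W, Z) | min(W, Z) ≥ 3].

149/33

P(min(W, Z) ≥ 3) = 33/95.
Summing max(W,Z)·P(x,y) over outcomes with min(W, Z) ≥ 3 gives 149/95.
E[max(W, Z) | min(W, Z) ≥ 3] = (149/95) / (33/95) = 149/33.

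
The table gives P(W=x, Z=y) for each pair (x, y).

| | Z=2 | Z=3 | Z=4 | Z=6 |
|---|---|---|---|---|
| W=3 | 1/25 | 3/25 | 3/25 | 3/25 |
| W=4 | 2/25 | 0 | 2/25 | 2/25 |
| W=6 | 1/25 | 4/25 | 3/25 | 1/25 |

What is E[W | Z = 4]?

35/8

P(Z = 4) = 8/25.
Σ W·P over the event = 3·(3/25) + 4·(2/25) + 6·(3/25) = 7/5.
E[W | Z = 4] = (7/5) / (8/25) = 35/8.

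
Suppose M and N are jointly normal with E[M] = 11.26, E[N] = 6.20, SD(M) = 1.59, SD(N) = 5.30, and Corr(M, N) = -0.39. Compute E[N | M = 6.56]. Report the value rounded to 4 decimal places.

12.3100

The regression of N on M has slope ρ·σ_N/σ_M and passes through (μ_M, μ_N).
E[N | M=6.56] = 6.20 + (-0.39)·(5.30/1.59)·(6.56 − (11.26)) = 6.20 + (-1.3)·(-4.7) = 12.3100.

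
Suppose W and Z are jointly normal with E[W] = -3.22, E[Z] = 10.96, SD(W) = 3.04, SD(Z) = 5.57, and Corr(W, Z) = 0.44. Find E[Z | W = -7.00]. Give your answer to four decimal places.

E[Z | W=x] = μ_Z + ρ(σ_Z/σ_W)(x − μ_W) for jointly normal variables.
E[Z | W=-7.00] = 10.96 + (0.44)·(5.57/3.04)·(-7.00 − (-3.22)) = 10.96 + (0.80618)·(-3.78) = 7.9126.

7.9126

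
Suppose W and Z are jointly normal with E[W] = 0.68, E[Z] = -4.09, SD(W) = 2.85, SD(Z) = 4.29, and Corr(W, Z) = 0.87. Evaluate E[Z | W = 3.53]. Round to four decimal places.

For a bivariate normal, E[Z | W=x] = μ_Z + ρ·(σ_Z/σ_W)·(x − μ_W).
E[Z | W=3.53] = -4.09 + (0.87)·(4.29/2.85)·(3.53 − (0.68)) = -4.09 + (1.30958)·(2.85) = -0.3577.

-0.3577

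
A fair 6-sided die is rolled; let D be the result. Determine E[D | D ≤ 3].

Given D ≤ 3, D is equally likely to be any of {1, 2, 3}.
E[D | D ≤ 3] = (1 + 2 + 3) / 3 = 2.

2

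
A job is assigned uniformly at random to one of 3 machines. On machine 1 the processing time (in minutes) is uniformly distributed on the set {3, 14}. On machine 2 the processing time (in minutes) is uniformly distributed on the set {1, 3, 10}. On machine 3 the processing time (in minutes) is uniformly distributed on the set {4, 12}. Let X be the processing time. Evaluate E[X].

E[X | machine 1] = (3+14)/2 = 17/2.
E[X | machine 2] = (1+3+10)/3 = 14/3.
E[X | machine 3] = (4+12)/2 = 8.
By the law of total expectation,
E[X] = (1/3)·(17/2) + (1/3)·(14/3) + (1/3)·(8) = 127/18.

127/18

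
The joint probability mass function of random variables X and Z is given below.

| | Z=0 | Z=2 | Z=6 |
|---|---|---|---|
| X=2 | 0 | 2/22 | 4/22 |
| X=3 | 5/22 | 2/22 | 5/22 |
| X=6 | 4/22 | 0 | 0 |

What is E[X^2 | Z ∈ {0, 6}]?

P(Z ∈ {0, 6}) = 9/11.
Σ X^2·P over the event = 4·(4/22) + 9·(5/22) + 9·(5/22) + 36·(4/22) = 125/11.
E[X^2 | Z ∈ {0, 6}] = (125/11) / (9/11) = 125/9.

125/9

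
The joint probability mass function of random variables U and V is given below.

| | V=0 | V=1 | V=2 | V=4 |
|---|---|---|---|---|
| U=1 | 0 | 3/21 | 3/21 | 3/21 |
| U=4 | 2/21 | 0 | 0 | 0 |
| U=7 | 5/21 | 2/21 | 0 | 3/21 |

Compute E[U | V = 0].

P(V = 0) = 1/3.
Σ U·P over the event = 4·(2/21) + 7·(5/21) = 43/21.
E[U | V = 0] = (43/21) / (1/3) = 43/7.

43/7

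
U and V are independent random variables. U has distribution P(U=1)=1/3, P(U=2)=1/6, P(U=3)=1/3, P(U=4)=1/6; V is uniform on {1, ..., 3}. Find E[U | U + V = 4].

2

P(U + V = 4) = 5/18.
Summing U·P(x,y) over outcomes with U + V = 4 gives 5/9.
E[U | U + V = 4] = (5/9) / (5/18) = 2.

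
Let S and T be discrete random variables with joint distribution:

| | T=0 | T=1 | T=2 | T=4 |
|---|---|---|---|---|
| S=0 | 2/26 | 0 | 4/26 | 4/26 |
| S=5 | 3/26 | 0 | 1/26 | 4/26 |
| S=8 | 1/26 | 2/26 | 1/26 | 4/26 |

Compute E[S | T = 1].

P(T = 1) = 1/13.
Σ S·P over the event = 8·(2/26) = 8/13.
E[S | T = 1] = (8/13) / (1/13) = 8.

8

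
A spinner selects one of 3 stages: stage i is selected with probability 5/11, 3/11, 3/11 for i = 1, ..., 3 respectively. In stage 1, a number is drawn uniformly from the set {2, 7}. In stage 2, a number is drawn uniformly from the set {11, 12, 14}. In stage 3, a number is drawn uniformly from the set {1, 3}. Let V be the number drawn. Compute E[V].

131/22

E[V | stage 1] = (2+7)/2 = 9/2.
E[V | stage 2] = (11+12+14)/3 = 37/3.
E[V | stage 3] = (1+3)/2 = 2.
E[V] = (5/11)·(9/2) + (3/11)·(37/3) + (3/11)·(2) = 131/22.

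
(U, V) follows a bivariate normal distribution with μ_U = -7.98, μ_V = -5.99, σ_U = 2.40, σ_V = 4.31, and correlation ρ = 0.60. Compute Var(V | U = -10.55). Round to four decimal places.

11.8887

The conditional variance in a bivariate normal is σ_V²(1 − ρ²), independent of x.
Var(V | U=-10.55) = (4.31)²·(1 − (0.60)²) = 18.5761·0.64 = 11.8887.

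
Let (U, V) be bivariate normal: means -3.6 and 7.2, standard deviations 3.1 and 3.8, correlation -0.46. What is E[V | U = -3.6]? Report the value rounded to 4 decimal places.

7.2000

For a bivariate normal, E[V | U=x] = μ_V + ρ·(σ_V/σ_U)·(x − μ_U).
E[V | U=-3.6] = 7.2 + (-0.46)·(3.8/3.1)·(-3.6 − (-3.6)) = 7.2 + (-0.56387)·(0) = 7.2000.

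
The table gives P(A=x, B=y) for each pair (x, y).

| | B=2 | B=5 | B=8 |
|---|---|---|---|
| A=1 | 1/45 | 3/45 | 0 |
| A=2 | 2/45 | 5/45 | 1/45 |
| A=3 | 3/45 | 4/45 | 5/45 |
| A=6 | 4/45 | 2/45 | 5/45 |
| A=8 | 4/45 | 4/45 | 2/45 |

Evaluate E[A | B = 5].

23/6

P(B = 5) = 2/5.
Σ A·P over the event = 1·(3/45) + 2·(5/45) + 3·(4/45) + 6·(2/45) + 8·(4/45) = 23/15.
E[A | B = 5] = (23/15) / (2/5) = 23/6.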